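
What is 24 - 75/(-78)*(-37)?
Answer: -301/26 ≈ -11.577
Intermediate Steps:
24 - 75/(-78)*(-37) = 24 - 75*(-1/78)*(-37) = 24 + (25/26)*(-37) = 24 - 925/26 = -301/26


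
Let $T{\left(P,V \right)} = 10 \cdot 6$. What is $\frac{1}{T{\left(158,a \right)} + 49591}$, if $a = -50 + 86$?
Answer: $\frac{1}{49651} \approx 2.0141 \cdot 10^{-5}$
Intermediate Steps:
$a = 36$
$T{\left(P,V \right)} = 60$
$\frac{1}{T{\left(158,a \right)} + 49591} = \frac{1}{60 + 49591} = \frac{1}{49651}$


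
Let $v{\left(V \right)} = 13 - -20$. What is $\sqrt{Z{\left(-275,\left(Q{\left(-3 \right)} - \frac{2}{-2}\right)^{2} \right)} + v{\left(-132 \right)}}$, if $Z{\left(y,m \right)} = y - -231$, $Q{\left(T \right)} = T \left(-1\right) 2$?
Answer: $i \sqrt{11} \approx 3.3166 i$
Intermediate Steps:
$Q{\left(T \right)} = - 2 T$ ($Q{\left(T \right)} = - T 2 = - 2 T$)
$v{\left(V \right)} = 33$ ($v{\left(V \right)} = 13 + 20 = 33$)
$Z{\left(y,m \right)} = 231 + y$ ($Z{\left(y,m \right)} = y + 231 = 231 + y$)
$\sqrt{Z{\left(-275,\left(Q{\left(-3 \right)} - \frac{2}{-2}\right)^{2} \right)} + v{\left(-132 \right)}} = \sqrt{\left(231 - 275\right) + 33} = \sqrt{-44 + 33} = \sqrt{-11} = i \sqrt{11}$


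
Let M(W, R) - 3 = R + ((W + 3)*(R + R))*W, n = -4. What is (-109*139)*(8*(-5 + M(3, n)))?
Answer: 18181200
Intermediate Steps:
M(W, R) = 3 + R + 2*R*W*(3 + W) (M(W, R) = 3 + (R + ((W + 3)*(R + R))*W) = 3 + (R + ((3 + W)*(2*R))*W) = 3 + (R + (2*R*(3 + W))*W) = 3 + (R + 2*R*W*(3 + W)) = 3 + R + 2*R*W*(3 + W))
(-109*139)*(8*(-5 + M(3, n))) = (-109*139)*(8*(-5 + (3 - 4 + 2*(-4)*3**2 + 6*(-4)*3))) = -121208*(-5 + (3 - 4 + 2*(-4)*9 - 72)) = -121208*(-5 + (3 - 4 - 72 - 72)) = -121208*(-5 - 145) = -121208*(-150) = -15151*(-1200) = 18181200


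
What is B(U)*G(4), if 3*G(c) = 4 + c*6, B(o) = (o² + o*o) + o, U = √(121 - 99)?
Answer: 1232/3 + 28*√22/3 ≈ 454.44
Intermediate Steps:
U = √22 ≈ 4.6904
B(o) = o + 2*o² (B(o) = (o² + o²) + o = 2*o² + o = o + 2*o²)
G(c) = 4/3 + 2*c (G(c) = (4 + c*6)/3 = (4 + 6*c)/3 = 4/3 + 2*c)
B(U)*G(4) = (√22*(1 + 2*√22))*(4/3 + 2*4) = (√22*(1 + 2*√22))*(4/3 + 8) = (√22*(1 + 2*√22))*(28/3) = 28*√22*(1 + 2*√22)/3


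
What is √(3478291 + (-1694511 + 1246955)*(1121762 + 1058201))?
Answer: I*√975652042137 ≈ 9.8775e+5*I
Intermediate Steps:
√(3478291 + (-1694511 + 1246955)*(1121762 + 1058201)) = √(3478291 - 447556*2179963) = √(3478291 - 975655520428) = √(-975652042137) = I*√975652042137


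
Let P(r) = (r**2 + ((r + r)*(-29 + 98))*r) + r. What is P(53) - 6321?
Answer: 384183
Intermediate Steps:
P(r) = r + 139*r**2 (P(r) = (r**2 + ((2*r)*69)*r) + r = (r**2 + (138*r)*r) + r = (r**2 + 138*r**2) + r = 139*r**2 + r = r + 139*r**2)
P(53) - 6321 = 53*(1 + 139*53) - 6321 = 53*(1 + 7367) - 6321 = 53*7368 - 6321 = 390504 - 6321 = 384183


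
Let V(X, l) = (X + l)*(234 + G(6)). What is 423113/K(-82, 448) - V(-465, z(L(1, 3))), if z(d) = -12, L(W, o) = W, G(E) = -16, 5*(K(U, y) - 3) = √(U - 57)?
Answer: 69584379/364 - 2115565*I*√139/364 ≈ 1.9117e+5 - 68522.0*I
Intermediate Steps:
K(U, y) = 3 + √(-57 + U)/5 (K(U, y) = 3 + √(U - 57)/5 = 3 + √(-57 + U)/5)
V(X, l) = 218*X + 218*l (V(X, l) = (X + l)*(234 - 16) = (X + l)*218 = 218*X + 218*l)
423113/K(-82, 448) - V(-465, z(L(1, 3))) = 423113/(3 + √(-57 - 82)/5) - (218*(-465) + 218*(-12)) = 423113/(3 + √(-139)/5) - (-101370 - 2616) = 423113/(3 + (I*√139)/5) - 1*(-103986) = 423113/(3 + I*√139/5) + 103986 = 103986 + 423113/(3 + I*√139/5)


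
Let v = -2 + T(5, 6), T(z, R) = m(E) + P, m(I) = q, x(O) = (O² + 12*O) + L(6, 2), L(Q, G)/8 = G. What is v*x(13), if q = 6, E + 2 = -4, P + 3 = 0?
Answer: 341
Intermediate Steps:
P = -3 (P = -3 + 0 = -3)
L(Q, G) = 8*G
E = -6 (E = -2 - 4 = -6)
x(O) = 16 + O² + 12*O (x(O) = (O² + 12*O) + 8*2 = (O² + 12*O) + 16 = 16 + O² + 12*O)
m(I) = 6
T(z, R) = 3 (T(z, R) = 6 - 3 = 3)
v = 1 (v = -2 + 3 = 1)
v*x(13) = 1*(16 + 13² + 12*13) = 1*(16 + 169 + 156) = 1*341 = 341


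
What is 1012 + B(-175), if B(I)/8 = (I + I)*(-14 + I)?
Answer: 530212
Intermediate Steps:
B(I) = 16*I*(-14 + I) (B(I) = 8*((I + I)*(-14 + I)) = 8*((2*I)*(-14 + I)) = 8*(2*I*(-14 + I)) = 16*I*(-14 + I))
1012 + B(-175) = 1012 + 16*(-175)*(-14 - 175) = 1012 + 16*(-175)*(-189) = 1012 + 529200 = 530212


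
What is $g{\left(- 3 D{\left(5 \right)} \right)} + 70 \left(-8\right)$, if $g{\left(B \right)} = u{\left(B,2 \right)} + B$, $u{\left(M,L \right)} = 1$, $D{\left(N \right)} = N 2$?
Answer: $-589$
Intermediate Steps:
$D{\left(N \right)} = 2 N$
$g{\left(B \right)} = 1 + B$
$g{\left(- 3 D{\left(5 \right)} \right)} + 70 \left(-8\right) = \left(1 - 3 \cdot 2 \cdot 5\right) + 70 \left(-8\right) = \left(1 - 30\right) - 560 = -29 - 560 = -589$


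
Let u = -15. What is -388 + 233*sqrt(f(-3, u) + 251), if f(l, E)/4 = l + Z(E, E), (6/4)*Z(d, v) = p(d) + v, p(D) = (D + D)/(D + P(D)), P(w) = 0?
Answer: -388 + 233*sqrt(1839)/3 ≈ 2942.6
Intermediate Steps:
p(D) = 2 (p(D) = (D + D)/(D + 0) = (2*D)/D = 2)
Z(d, v) = 4/3 + 2*v/3 (Z(d, v) = 2*(2 + v)/3 = 4/3 + 2*v/3)
f(l, E) = 16/3 + 4*l + 8*E/3 (f(l, E) = 4*(l + (4/3 + 2*E/3)) = 4*(4/3 + l + 2*E/3) = 16/3 + 4*l + 8*E/3)
-388 + 233*sqrt(f(-3, u) + 251) = -388 + 233*sqrt((16/3 + 4*(-3) + (8/3)*(-15)) + 251) = -388 + 233*sqrt((16/3 - 12 - 40) + 251) = -388 + 233*sqrt(-140/3 + 251) = -388 + 233*sqrt(613/3) = -388 + 233*(sqrt(1839)/3) = -388 + 233*sqrt(1839)/3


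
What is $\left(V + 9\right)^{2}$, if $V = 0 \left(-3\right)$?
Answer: $81$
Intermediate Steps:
$V = 0$
$\left(V + 9\right)^{2} = \left(0 + 9\right)^{2} = 9^{2} = 81$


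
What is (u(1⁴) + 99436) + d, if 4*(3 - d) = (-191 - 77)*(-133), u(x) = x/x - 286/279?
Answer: 25257305/279 ≈ 90528.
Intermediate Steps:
u(x) = -7/279 (u(x) = 1 - 286*1/279 = 1 - 286/279 = -7/279)
d = -8908 (d = 3 - (-191 - 77)*(-133)/4 = 3 - (-67)*(-133) = 3 - ¼*35644 = 3 - 8911 = -8908)
(u(1⁴) + 99436) + d = (-7/279 + 99436) - 8908 = 27742637/279 - 8908 = 25257305/279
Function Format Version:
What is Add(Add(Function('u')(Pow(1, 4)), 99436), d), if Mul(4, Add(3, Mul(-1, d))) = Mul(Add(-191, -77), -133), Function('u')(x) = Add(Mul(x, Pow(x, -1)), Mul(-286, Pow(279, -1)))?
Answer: Rational(25257305, 279) ≈ 90528.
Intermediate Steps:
Function('u')(x) = Rational(-7, 279) (Function('u')(x) = Add(1, Mul(-286, Rational(1, 279))) = Add(1, Rational(-286, 279)) = Rational(-7, 279))
d = -8908 (d = Add(3, Mul(Rational(-1, 4), Mul(Add(-191, -77), -133))) = Add(3, Mul(Rational(-1, 4), Mul(-268, -133))) = Add(3, Mul(Rational(-1, 4), 35644)) = Add(3, -8911) = -8908)
Add(Add(Function('u')(Pow(1, 4)), 99436), d) = Add(Add(Rational(-7, 279), 99436), -8908) = Add(Rational(27742637, 279), -8908) = Rational(25257305, 279)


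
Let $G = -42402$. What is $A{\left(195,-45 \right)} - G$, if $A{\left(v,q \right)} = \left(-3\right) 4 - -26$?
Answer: $42416$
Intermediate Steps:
$A{\left(v,q \right)} = 14$ ($A{\left(v,q \right)} = -12 + 26 = 14$)
$A{\left(195,-45 \right)} - G = 14 - -42402 = 14 + 42402 = 42416$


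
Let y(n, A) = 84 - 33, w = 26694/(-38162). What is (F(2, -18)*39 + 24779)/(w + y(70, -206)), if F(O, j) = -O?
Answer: 471319781/959784 ≈ 491.07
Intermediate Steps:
w = -13347/19081 (w = 26694*(-1/38162) = -13347/19081 ≈ -0.69949)
y(n, A) = 51
(F(2, -18)*39 + 24779)/(w + y(70, -206)) = (-1*2*39 + 24779)/(-13347/19081 + 51) = (-2*39 + 24779)/(959784/19081) = (-78 + 24779)*(19081/959784) = 24701*(19081/959784) = 471319781/959784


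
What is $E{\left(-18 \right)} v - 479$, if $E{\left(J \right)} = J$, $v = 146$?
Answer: $-3107$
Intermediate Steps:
$E{\left(-18 \right)} v - 479 = \left(-18\right) 146 - 479 = -2628 - 479 = -3107$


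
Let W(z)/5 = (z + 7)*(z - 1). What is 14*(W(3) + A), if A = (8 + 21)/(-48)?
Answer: 33397/24 ≈ 1391.5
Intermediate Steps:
W(z) = 5*(-1 + z)*(7 + z) (W(z) = 5*((z + 7)*(z - 1)) = 5*((7 + z)*(-1 + z)) = 5*((-1 + z)*(7 + z)) = 5*(-1 + z)*(7 + z))
A = -29/48 (A = 29*(-1/48) = -29/48 ≈ -0.60417)
14*(W(3) + A) = 14*((-35 + 5*3**2 + 30*3) - 29/48) = 14*((-35 + 5*9 + 90) - 29/48) = 14*((-35 + 45 + 90) - 29/48) = 14*(100 - 29/48) = 14*(4771/48) = 33397/24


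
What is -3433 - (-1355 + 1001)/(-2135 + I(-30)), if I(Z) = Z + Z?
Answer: -7535789/2195 ≈ -3433.2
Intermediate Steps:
I(Z) = 2*Z
-3433 - (-1355 + 1001)/(-2135 + I(-30)) = -3433 - (-1355 + 1001)/(-2135 + 2*(-30)) = -3433 - (-354)/(-2135 - 60) = -3433 - (-354)/(-2195) = -3433 - (-354)*(-1)/2195 = -3433 - 1*354/2195 = -3433 - 354/2195 = -7535789/2195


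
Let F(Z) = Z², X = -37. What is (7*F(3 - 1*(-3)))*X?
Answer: -9324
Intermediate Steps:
(7*F(3 - 1*(-3)))*X = (7*(3 - 1*(-3))²)*(-37) = (7*(3 + 3)²)*(-37) = (7*6²)*(-37) = (7*36)*(-37) = 252*(-37) = -9324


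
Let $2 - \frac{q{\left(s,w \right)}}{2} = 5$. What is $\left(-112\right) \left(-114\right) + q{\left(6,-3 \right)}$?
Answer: $12762$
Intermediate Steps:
$q{\left(s,w \right)} = -6$ ($q{\left(s,w \right)} = 4 - 10 = -6$)
$\left(-112\right) \left(-114\right) + q{\left(6,-3 \right)} = \left(-112\right) \left(-114\right) - 6 = 12768 - 6 = 12762$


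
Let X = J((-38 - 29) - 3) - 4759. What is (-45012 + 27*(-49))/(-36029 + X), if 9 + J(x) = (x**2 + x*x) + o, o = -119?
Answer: 15445/10372 ≈ 1.4891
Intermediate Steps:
J(x) = -128 + 2*x**2 (J(x) = -9 + ((x**2 + x*x) - 119) = -9 + ((x**2 + x**2) - 119) = -9 + (2*x**2 - 119) = -9 + (-119 + 2*x**2) = -128 + 2*x**2)
X = 4913 (X = (-128 + 2*((-38 - 29) - 3)**2) - 4759 = (-128 + 2*(-67 - 3)**2) - 4759 = (-128 + 2*(-70)**2) - 4759 = (-128 + 2*4900) - 4759 = (-128 + 9800) - 4759 = 9672 - 4759 = 4913)
(-45012 + 27*(-49))/(-36029 + X) = (-45012 + 27*(-49))/(-36029 + 4913) = (-45012 - 1323)/(-31116) = -46335*(-1/31116) = 15445/10372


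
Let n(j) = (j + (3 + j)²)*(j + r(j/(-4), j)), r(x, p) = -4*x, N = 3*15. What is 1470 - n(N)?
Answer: -209940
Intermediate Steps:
N = 45
n(j) = 2*j*(j + (3 + j)²) (n(j) = (j + (3 + j)²)*(j - 4*j/(-4)) = (j + (3 + j)²)*(j - 4*j*(-1)/4) = (j + (3 + j)²)*(j - (-1)*j) = (j + (3 + j)²)*(j + j) = (j + (3 + j)²)*(2*j) = 2*j*(j + (3 + j)²))
1470 - n(N) = 1470 - 2*45*(45 + (3 + 45)²) = 1470 - 2*45*(45 + 48²) = 1470 - 2*45*(45 + 2304) = 1470 - 2*45*2349 = 1470 - 1*211410 = 1470 - 211410 = -209940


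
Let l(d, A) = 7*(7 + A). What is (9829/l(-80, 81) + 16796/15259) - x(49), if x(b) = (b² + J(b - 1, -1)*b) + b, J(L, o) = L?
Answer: -44976283241/9399544 ≈ -4784.9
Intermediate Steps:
l(d, A) = 49 + 7*A
x(b) = b + b² + b*(-1 + b) (x(b) = (b² + (b - 1)*b) + b = (b² + (-1 + b)*b) + b = (b² + b*(-1 + b)) + b = b + b² + b*(-1 + b))
(9829/l(-80, 81) + 16796/15259) - x(49) = (9829/(49 + 7*81) + 16796/15259) - 2*49² = (9829/(49 + 567) + 16796*(1/15259)) - 2*2401 = (9829/616 + 16796/15259) - 1*4802 = (9829*(1/616) + 16796/15259) - 4802 = (9829/616 + 16796/15259) - 4802 = 160327047/9399544 - 4802 = -44976283241/9399544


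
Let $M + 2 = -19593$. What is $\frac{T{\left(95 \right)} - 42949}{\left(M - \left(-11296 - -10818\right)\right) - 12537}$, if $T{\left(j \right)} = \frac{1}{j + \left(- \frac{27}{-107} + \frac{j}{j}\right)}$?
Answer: $\frac{221165822}{163002273} \approx 1.3568$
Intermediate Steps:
$M = -19595$ ($M = -2 - 19593 = -19595$)
$T{\left(j \right)} = \frac{1}{\frac{134}{107} + j}$ ($T{\left(j \right)} = \frac{1}{j + \left(\left(-27\right) \left(- \frac{1}{107}\right) + 1\right)} = \frac{1}{j + \left(\frac{27}{107} + 1\right)} = \frac{1}{j + \frac{134}{107}} = \frac{1}{\frac{134}{107} + j}$)
$\frac{T{\left(95 \right)} - 42949}{\left(M - \left(-11296 - -10818\right)\right) - 12537} = \frac{\frac{107}{134 + 107 \cdot 95} - 42949}{\left(-19595 - \left(-11296 - -10818\right)\right) - 12537} = \frac{\frac{107}{134 + 10165} - 42949}{\left(-19595 - \left(-11296 + 10818\right)\right) - 12537} = \frac{\frac{107}{10299} - 42949}{\left(-19595 - -478\right) - 12537} = \frac{107 \cdot \frac{1}{10299} - 42949}{\left(-19595 + 478\right) - 12537} = \frac{\frac{107}{10299} - 42949}{-19117 - 12537} = - \frac{442331644}{10299 \left(-31654\right)} = \left(- \frac{442331644}{10299}\right) \left(- \frac{1}{31654}\right) = \frac{221165822}{163002273}$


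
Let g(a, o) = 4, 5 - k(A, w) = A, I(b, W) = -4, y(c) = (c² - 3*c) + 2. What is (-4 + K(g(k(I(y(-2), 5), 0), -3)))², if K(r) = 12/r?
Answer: 1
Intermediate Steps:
y(c) = 2 + c² - 3*c
k(A, w) = 5 - A
(-4 + K(g(k(I(y(-2), 5), 0), -3)))² = (-4 + 12/4)² = (-4 + 12*(¼))² = (-4 + 3)² = (-1)² = 1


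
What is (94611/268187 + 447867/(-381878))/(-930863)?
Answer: 11997463953/13619152717455074 ≈ 8.8093e-7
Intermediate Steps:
(94611/268187 + 447867/(-381878))/(-930863) = (94611*(1/268187) + 447867*(-1/381878))*(-1/930863) = (94611/268187 - 63981/54554)*(-1/930863) = -11997463953/14630673598*(-1/930863) = 11997463953/13619152717455074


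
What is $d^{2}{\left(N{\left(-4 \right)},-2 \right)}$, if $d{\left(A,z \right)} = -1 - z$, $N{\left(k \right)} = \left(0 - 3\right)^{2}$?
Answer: $1$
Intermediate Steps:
$N{\left(k \right)} = 9$ ($N{\left(k \right)} = \left(-3\right)^{2} = 9$)
$d^{2}{\left(N{\left(-4 \right)},-2 \right)} = \left(-1 - -2\right)^{2} = \left(-1 + 2\right)^{2} = 1^{2} = 1$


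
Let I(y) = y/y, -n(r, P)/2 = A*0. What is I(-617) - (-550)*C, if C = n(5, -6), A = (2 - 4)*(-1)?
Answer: 1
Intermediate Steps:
A = 2 (A = -2*(-1) = 2)
n(r, P) = 0 (n(r, P) = -4*0 = -2*0 = 0)
C = 0
I(y) = 1
I(-617) - (-550)*C = 1 - (-550)*0 = 1 - 1*0 = 1 + 0 = 1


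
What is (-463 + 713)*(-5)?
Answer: -1250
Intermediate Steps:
(-463 + 713)*(-5) = 250*(-5) = -1250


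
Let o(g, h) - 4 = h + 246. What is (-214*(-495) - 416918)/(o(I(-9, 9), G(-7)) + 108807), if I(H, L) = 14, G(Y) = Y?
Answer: -155494/54525 ≈ -2.8518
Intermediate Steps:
o(g, h) = 250 + h (o(g, h) = 4 + (h + 246) = 4 + (246 + h) = 250 + h)
(-214*(-495) - 416918)/(o(I(-9, 9), G(-7)) + 108807) = (-214*(-495) - 416918)/((250 - 7) + 108807) = (105930 - 416918)/(243 + 108807) = -310988/109050 = -310988*1/109050 = -155494/54525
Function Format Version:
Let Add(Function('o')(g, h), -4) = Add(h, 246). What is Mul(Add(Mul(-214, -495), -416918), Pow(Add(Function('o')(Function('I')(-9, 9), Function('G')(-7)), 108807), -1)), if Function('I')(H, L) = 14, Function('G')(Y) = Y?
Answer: Rational(-155494, 54525) ≈ -2.8518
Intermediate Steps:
Function('o')(g, h) = Add(250, h) (Function('o')(g, h) = Add(4, Add(h, 246)) = Add(4, Add(246, h)) = Add(250, h))
Mul(Add(Mul(-214, -495), -416918), Pow(Add(Function('o')(Function('I')(-9, 9), Function('G')(-7)), 108807), -1)) = Mul(Add(Mul(-214, -495), -416918), Pow(Add(Add(250, -7), 108807), -1)) = Mul(Add(105930, -416918), Pow(Add(243, 108807), -1)) = Mul(-310988, Pow(109050, -1)) = Mul(-310988, Rational(1, 109050)) = Rational(-155494, 54525)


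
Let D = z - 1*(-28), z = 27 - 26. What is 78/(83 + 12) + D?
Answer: 2833/95 ≈ 29.821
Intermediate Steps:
z = 1
D = 29 (D = 1 - 1*(-28) = 1 + 28 = 29)
78/(83 + 12) + D = 78/(83 + 12) + 29 = 78/95 + 29 = 2833/95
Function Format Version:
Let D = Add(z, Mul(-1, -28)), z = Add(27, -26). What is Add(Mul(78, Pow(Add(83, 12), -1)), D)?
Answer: Rational(2833, 95) ≈ 29.821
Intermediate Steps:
z = 1
D = 29 (D = Add(1, Mul(-1, -28)) = Add(1, 28) = 29)
Add(Mul(78, Pow(Add(83, 12), -1)), D) = Add(Mul(78, Pow(Add(83, 12), -1)), 29) = Add(Mul(78, Pow(95, -1)), 29) = Add(Mul(78, Rational(1, 95)), 29) = Add(Rational(78, 95), 29) = Rational(2833, 95)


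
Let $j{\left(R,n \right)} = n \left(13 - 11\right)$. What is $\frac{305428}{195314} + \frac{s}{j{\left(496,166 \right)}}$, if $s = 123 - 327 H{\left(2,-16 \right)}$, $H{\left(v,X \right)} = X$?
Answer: $\frac{573654283}{32422124} \approx 17.693$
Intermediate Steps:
$j{\left(R,n \right)} = 2 n$ ($j{\left(R,n \right)} = n 2 = 2 n$)
$s = 5355$ ($s = 123 - -5232 = 123 + 5232 = 5355$)
$\frac{305428}{195314} + \frac{s}{j{\left(496,166 \right)}} = \frac{305428}{195314} + \frac{5355}{2 \cdot 166} = 305428 \cdot \frac{1}{195314} + \frac{5355}{332} = \frac{152714}{97657} + 5355 \cdot \frac{1}{332} = \frac{152714}{97657} + \frac{5355}{332} = \frac{573654283}{32422124}$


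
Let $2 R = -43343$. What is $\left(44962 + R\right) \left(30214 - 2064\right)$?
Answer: $655627575$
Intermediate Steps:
$R = - \frac{43343}{2}$ ($R = \frac{1}{2} \left(-43343\right) = - \frac{43343}{2} \approx -21672.0$)
$\left(44962 + R\right) \left(30214 - 2064\right) = \left(44962 - \frac{43343}{2}\right) \left(30214 - 2064\right) = \frac{46581}{2} \cdot 28150 = 655627575$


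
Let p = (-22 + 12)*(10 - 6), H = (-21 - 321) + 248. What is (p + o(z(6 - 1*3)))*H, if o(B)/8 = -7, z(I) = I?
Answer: 9024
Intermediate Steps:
o(B) = -56 (o(B) = 8*(-7) = -56)
H = -94 (H = -342 + 248 = -94)
p = -40 (p = -10*4 = -40)
(p + o(z(6 - 1*3)))*H = (-40 - 56)*(-94) = -96*(-94) = 9024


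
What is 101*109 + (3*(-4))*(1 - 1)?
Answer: 11009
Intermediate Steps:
101*109 + (3*(-4))*(1 - 1) = 11009 - 12*0 = 11009 + 0 = 11009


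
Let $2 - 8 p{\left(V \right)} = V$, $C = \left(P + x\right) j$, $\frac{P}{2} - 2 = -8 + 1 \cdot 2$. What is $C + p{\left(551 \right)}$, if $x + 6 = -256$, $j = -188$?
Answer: $\frac{405531}{8} \approx 50691.0$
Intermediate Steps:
$x = -262$ ($x = -6 - 256 = -262$)
$P = -8$ ($P = 4 + 2 \left(-8 + 1 \cdot 2\right) = 4 + 2 \left(-8 + 2\right) = 4 + 2 \left(-6\right) = 4 - 12 = -8$)
$C = 50760$ ($C = \left(-8 - 262\right) \left(-188\right) = \left(-270\right) \left(-188\right) = 50760$)
$p{\left(V \right)} = \frac{1}{4} - \frac{V}{8}$
$C + p{\left(551 \right)} = 50760 + \left(\frac{1}{4} - \frac{551}{8}\right) = 50760 - \frac{549}{8} = \frac{405531}{8}$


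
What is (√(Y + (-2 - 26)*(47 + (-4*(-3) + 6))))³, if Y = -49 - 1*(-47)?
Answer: -1822*I*√1822 ≈ -77772.0*I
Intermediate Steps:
Y = -2 (Y = -49 + 47 = -2)
(√(Y + (-2 - 26)*(47 + (-4*(-3) + 6))))³ = (√(-2 + (-2 - 26)*(47 + (-4*(-3) + 6))))³ = (√(-2 - 28*(47 + (12 + 6))))³ = (√(-2 - 28*(47 + 18)))³ = (√(-2 - 28*65))³ = (√(-2 - 1820))³ = (√(-1822))³ = (I*√1822)³ = -1822*I*√1822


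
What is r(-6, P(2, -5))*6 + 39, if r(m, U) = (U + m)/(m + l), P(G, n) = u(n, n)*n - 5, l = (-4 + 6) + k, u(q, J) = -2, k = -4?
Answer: 159/4 ≈ 39.750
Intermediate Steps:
l = -2 (l = (-4 + 6) - 4 = 2 - 4 = -2)
P(G, n) = -5 - 2*n (P(G, n) = -2*n - 5 = -5 - 2*n)
r(m, U) = (U + m)/(-2 + m) (r(m, U) = (U + m)/(m - 2) = (U + m)/(-2 + m))
r(-6, P(2, -5))*6 + 39 = (((-5 - 2*(-5)) - 6)/(-2 - 6))*6 + 39 = (((-5 + 10) - 6)/(-8))*6 + 39 = -(5 - 6)/8*6 + 39 = -⅛*(-1)*6 + 39 = (⅛)*6 + 39 = ¾ + 39 = 159/4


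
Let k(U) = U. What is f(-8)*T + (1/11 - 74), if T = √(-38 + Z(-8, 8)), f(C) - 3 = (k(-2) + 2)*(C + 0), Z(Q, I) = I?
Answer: -813/11 + 3*I*√30 ≈ -73.909 + 16.432*I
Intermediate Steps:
f(C) = 3 (f(C) = 3 + (-2 + 2)*(C + 0) = 3 + 0*C = 3 + 0 = 3)
T = I*√30 (T = √(-38 + 8) = √(-30) = I*√30 ≈ 5.4772*I)
f(-8)*T + (1/11 - 74) = 3*(I*√30) + (1/11 - 74) = 3*I*√30 + (1/11 - 74) = 3*I*√30 - 813/11 = -813/11 + 3*I*√30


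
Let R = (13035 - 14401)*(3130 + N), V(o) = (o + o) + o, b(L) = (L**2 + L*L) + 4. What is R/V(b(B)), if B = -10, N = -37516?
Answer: 3914273/51 ≈ 76751.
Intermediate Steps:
b(L) = 4 + 2*L**2 (b(L) = (L**2 + L**2) + 4 = 2*L**2 + 4 = 4 + 2*L**2)
V(o) = 3*o (V(o) = 2*o + o = 3*o)
R = 46971276 (R = (13035 - 14401)*(3130 - 37516) = -1366*(-34386) = 46971276)
R/V(b(B)) = 46971276/((3*(4 + 2*(-10)**2))) = 46971276/((3*(4 + 2*100))) = 46971276/((3*(4 + 200))) = 46971276/((3*204)) = 46971276/612 = 46971276*(1/612) = 3914273/51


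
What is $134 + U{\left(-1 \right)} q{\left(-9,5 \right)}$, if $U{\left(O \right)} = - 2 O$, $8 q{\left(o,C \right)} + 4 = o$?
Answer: $\frac{523}{4} \approx 130.75$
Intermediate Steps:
$q{\left(o,C \right)} = - \frac{1}{2} + \frac{o}{8}$
$134 + U{\left(-1 \right)} q{\left(-9,5 \right)} = 134 + \left(-2\right) \left(-1\right) \left(- \frac{1}{2} + \frac{1}{8} \left(-9\right)\right) = 134 + 2 \left(- \frac{1}{2} - \frac{9}{8}\right) = 134 + 2 \left(- \frac{13}{8}\right) = 134 - \frac{13}{4} = \frac{523}{4}$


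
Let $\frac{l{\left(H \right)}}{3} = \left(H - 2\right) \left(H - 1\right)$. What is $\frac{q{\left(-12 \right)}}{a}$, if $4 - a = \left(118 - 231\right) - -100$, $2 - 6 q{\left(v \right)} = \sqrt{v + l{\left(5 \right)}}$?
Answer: $\frac{1}{51} - \frac{\sqrt{6}}{51} \approx -0.028421$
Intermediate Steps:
$l{\left(H \right)} = 3 \left(-1 + H\right) \left(-2 + H\right)$ ($l{\left(H \right)} = 3 \left(H - 2\right) \left(H - 1\right) = 3 \left(-2 + H\right) \left(-1 + H\right) = 3 \left(-1 + H\right) \left(-2 + H\right)$)
$q{\left(v \right)} = \frac{1}{3} - \frac{\sqrt{36 + v}}{6}$ ($q{\left(v \right)} = \frac{1}{3} - \frac{\sqrt{v + \left(6 - 45 + 3 \cdot 5^{2}\right)}}{6} = \frac{1}{3} - \frac{\sqrt{v + \left(6 - 45 + 3 \cdot 25\right)}}{6} = \frac{1}{3} - \frac{\sqrt{v + \left(6 - 45 + 75\right)}}{6} = \frac{1}{3} - \frac{\sqrt{v + 36}}{6} = \frac{1}{3} - \frac{\sqrt{36 + v}}{6}$)
$a = 17$ ($a = 4 - \left(\left(118 - 231\right) - -100\right) = 4 - \left(\left(118 - 231\right) + 100\right) = 4 - \left(-113 + 100\right) = 4 - -13 = 4 + 13 = 17$)
$\frac{q{\left(-12 \right)}}{a} = \frac{\frac{1}{3} - \frac{\sqrt{36 - 12}}{6}}{17} = \left(\frac{1}{3} - \frac{\sqrt{24}}{6}\right) \frac{1}{17} = \left(\frac{1}{3} - \frac{2 \sqrt{6}}{6}\right) \frac{1}{17} = \left(\frac{1}{3} - \frac{\sqrt{6}}{3}\right) \frac{1}{17} = \frac{1}{51} - \frac{\sqrt{6}}{51}$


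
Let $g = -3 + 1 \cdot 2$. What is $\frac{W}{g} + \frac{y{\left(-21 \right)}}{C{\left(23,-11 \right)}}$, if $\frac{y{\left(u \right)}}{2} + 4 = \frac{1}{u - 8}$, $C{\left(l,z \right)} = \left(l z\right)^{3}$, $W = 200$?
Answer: $- \frac{93926806366}{469634033} \approx -200.0$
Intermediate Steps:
$C{\left(l,z \right)} = l^{3} z^{3}$
$y{\left(u \right)} = -8 + \frac{2}{-8 + u}$ ($y{\left(u \right)} = -8 + \frac{2}{u - 8} = -8 + \frac{2}{-8 + u}$)
$g = -1$ ($g = -3 + 2 = -1$)
$\frac{W}{g} + \frac{y{\left(-21 \right)}}{C{\left(23,-11 \right)}} = \frac{200}{-1} + \frac{2 \frac{1}{-8 - 21} \left(33 - -84\right)}{23^{3} \left(-11\right)^{3}} = 200 \left(-1\right) + \frac{2 \frac{1}{-29} \left(33 + 84\right)}{12167 \left(-1331\right)} = -200 + \frac{2 \left(- \frac{1}{29}\right) 117}{-16194277} = -200 - - \frac{234}{469634033} = -200 + \frac{234}{469634033} = - \frac{93926806366}{469634033}$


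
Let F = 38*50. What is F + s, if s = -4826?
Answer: -2926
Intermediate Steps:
F = 1900
F + s = 1900 - 4826 = -2926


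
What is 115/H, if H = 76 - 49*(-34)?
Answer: 115/1742 ≈ 0.066016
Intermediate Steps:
H = 1742 (H = 76 + 1666 = 1742)
115/H = 115/1742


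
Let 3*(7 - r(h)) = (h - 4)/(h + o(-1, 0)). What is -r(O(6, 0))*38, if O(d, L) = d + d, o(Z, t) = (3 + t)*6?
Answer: -11818/45 ≈ -262.62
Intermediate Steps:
o(Z, t) = 18 + 6*t
O(d, L) = 2*d
r(h) = 7 - (-4 + h)/(3*(18 + h)) (r(h) = 7 - (h - 4)/(3*(h + (18 + 6*0))) = 7 - (-4 + h)/(3*(h + (18 + 0))) = 7 - (-4 + h)/(3*(h + 18)) = 7 - (-4 + h)/(3*(18 + h)))
-r(O(6, 0))*38 = -2*(191 + 10*(2*6))/(3*(18 + 2*6))*38 = -2*(191 + 10*12)/(3*(18 + 12))*38 = -2*(191 + 120)/(3*30)*38 = -2*311/(3*30)*38 = -1*311/45*38 = -311/45*38 = -11818/45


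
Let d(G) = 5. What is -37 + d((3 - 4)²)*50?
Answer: 213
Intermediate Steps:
-37 + d((3 - 4)²)*50 = -37 + 5*50 = -37 + 250 = 213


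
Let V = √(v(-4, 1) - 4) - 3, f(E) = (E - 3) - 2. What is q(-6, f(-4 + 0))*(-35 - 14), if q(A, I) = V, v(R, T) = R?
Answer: 147 - 98*I*√2 ≈ 147.0 - 138.59*I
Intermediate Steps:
f(E) = -5 + E (f(E) = (-3 + E) - 2 = -5 + E)
V = -3 + 2*I*√2 (V = √(-4 - 4) - 3 = √(-8) - 3 = 2*I*√2 - 3 = -3 + 2*I*√2 ≈ -3.0 + 2.8284*I)
q(A, I) = -3 + 2*I*√2
q(-6, f(-4 + 0))*(-35 - 14) = (-3 + 2*I*√2)*(-35 - 14) = (-3 + 2*I*√2)*(-49) = 147 - 98*I*√2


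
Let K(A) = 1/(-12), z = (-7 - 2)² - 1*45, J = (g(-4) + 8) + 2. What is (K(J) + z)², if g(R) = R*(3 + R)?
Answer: 185761/144 ≈ 1290.0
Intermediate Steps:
J = 14 (J = (-4*(3 - 4) + 8) + 2 = (-4*(-1) + 8) + 2 = (4 + 8) + 2 = 12 + 2 = 14)
z = 36 (z = (-9)² - 45 = 81 - 45 = 36)
K(A) = -1/12
(K(J) + z)² = (-1/12 + 36)² = (431/12)² = 185761/144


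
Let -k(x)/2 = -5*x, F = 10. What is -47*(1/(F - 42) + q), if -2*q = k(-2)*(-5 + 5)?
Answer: 47/32 ≈ 1.4688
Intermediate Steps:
k(x) = 10*x (k(x) = -(-10)*x = 10*x)
q = 0 (q = -10*(-2)*(-5 + 5)/2 = -(-10)*0 = -1/2*0 = 0)
-47*(1/(F - 42) + q) = -47*(1/(10 - 42) + 0) = -47*(1/(-32) + 0) = -47*(-1/32 + 0) = -47*(-1/32) = 47/32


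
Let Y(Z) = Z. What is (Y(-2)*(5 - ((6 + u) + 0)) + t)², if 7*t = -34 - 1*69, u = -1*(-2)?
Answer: 3721/49 ≈ 75.939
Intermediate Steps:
u = 2
t = -103/7 (t = (-34 - 1*69)/7 = (-34 - 69)/7 = (⅐)*(-103) = -103/7 ≈ -14.714)
(Y(-2)*(5 - ((6 + u) + 0)) + t)² = (-2*(5 - ((6 + 2) + 0)) - 103/7)² = (-2*(5 - (8 + 0)) - 103/7)² = (-2*(5 - 1*8) - 103/7)² = (-2*(5 - 8) - 103/7)² = (-2*(-3) - 103/7)² = (6 - 103/7)² = (-61/7)² = 3721/49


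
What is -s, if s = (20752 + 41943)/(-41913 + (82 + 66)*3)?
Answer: 62695/41469 ≈ 1.5119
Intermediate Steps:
s = -62695/41469 (s = 62695/(-41913 + 148*3) = 62695/(-41913 + 444) = 62695/(-41469) = 62695*(-1/41469) = -62695/41469 ≈ -1.5119)
-s = -1*(-62695/41469) = 62695/41469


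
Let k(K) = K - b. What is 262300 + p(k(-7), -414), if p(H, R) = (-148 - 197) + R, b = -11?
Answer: 261541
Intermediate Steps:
k(K) = 11 + K (k(K) = K - 1*(-11) = K + 11 = 11 + K)
p(H, R) = -345 + R
262300 + p(k(-7), -414) = 262300 + (-345 - 414) = 262300 - 759 = 261541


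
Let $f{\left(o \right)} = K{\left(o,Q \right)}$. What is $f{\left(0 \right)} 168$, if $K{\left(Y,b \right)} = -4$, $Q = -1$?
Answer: $-672$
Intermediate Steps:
$f{\left(o \right)} = -4$
$f{\left(0 \right)} 168 = \left(-4\right) 168 = -672$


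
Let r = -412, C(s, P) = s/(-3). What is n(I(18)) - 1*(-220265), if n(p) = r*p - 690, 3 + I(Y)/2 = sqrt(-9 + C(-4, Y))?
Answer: 222047 - 824*I*sqrt(69)/3 ≈ 2.2205e+5 - 2281.6*I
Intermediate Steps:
C(s, P) = -s/3 (C(s, P) = s*(-1/3) = -s/3)
I(Y) = -6 + 2*I*sqrt(69)/3 (I(Y) = -6 + 2*sqrt(-9 - 1/3*(-4)) = -6 + 2*sqrt(-9 + 4/3) = -6 + 2*sqrt(-23/3) = -6 + 2*(I*sqrt(69)/3) = -6 + 2*I*sqrt(69)/3)
n(p) = -690 - 412*p (n(p) = -412*p - 690 = -690 - 412*p)
n(I(18)) - 1*(-220265) = (-690 - 412*(-6 + 2*I*sqrt(69)/3)) - 1*(-220265) = (-690 + (2472 - 824*I*sqrt(69)/3)) + 220265 = (1782 - 824*I*sqrt(69)/3) + 220265 = 222047 - 824*I*sqrt(69)/3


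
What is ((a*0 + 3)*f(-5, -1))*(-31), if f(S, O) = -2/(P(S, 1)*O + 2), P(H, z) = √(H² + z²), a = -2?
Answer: -186/11 - 93*√26/11 ≈ -60.019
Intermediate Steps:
f(S, O) = -2/(2 + O*√(1 + S²)) (f(S, O) = -2/(√(S² + 1²)*O + 2) = -2/(√(S² + 1)*O + 2) = -2/(√(1 + S²)*O + 2) = -2/(O*√(1 + S²) + 2) = -2/(2 + O*√(1 + S²)))
((a*0 + 3)*f(-5, -1))*(-31) = ((-2*0 + 3)*(-2/(2 - √(1 + (-5)²))))*(-31) = ((0 + 3)*(-2/(2 - √(1 + 25))))*(-31) = (3*(-2/(2 - √26)))*(-31) = -6/(2 - √26)*(-31) = 186/(2 - √26)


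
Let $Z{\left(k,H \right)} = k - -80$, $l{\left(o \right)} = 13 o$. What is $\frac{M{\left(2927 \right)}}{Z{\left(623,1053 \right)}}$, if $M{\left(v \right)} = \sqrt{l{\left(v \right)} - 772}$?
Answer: $\frac{\sqrt{37279}}{703} \approx 0.27465$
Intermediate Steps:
$Z{\left(k,H \right)} = 80 + k$ ($Z{\left(k,H \right)} = k + 80 = 80 + k$)
$M{\left(v \right)} = \sqrt{-772 + 13 v}$ ($M{\left(v \right)} = \sqrt{13 v - 772} = \sqrt{-772 + 13 v}$)
$\frac{M{\left(2927 \right)}}{Z{\left(623,1053 \right)}} = \frac{\sqrt{-772 + 13 \cdot 2927}}{80 + 623} = \frac{\sqrt{-772 + 38051}}{703} = \sqrt{37279} \cdot \frac{1}{703} = \frac{\sqrt{37279}}{703}$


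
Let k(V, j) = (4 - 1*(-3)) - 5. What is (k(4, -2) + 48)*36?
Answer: 1800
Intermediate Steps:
k(V, j) = 2 (k(V, j) = (4 + 3) - 5 = 7 - 5 = 2)
(k(4, -2) + 48)*36 = (2 + 48)*36 = 50*36 = 1800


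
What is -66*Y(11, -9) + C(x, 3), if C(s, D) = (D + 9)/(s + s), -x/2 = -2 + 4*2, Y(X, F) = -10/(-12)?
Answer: -111/2 ≈ -55.500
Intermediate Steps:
Y(X, F) = ⅚ (Y(X, F) = -10*(-1/12) = ⅚)
x = -12 (x = -2*(-2 + 4*2) = -2*(-2 + 8) = -2*6 = -12)
C(s, D) = (9 + D)/(2*s) (C(s, D) = (9 + D)/((2*s)) = (9 + D)*(1/(2*s)) = (9 + D)/(2*s))
-66*Y(11, -9) + C(x, 3) = -66*⅚ + (½)*(9 + 3)/(-12) = -55 + (½)*(-1/12)*12 = -55 - ½ = -111/2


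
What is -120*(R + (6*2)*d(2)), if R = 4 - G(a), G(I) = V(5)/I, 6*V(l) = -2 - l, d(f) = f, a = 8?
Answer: -6755/2 ≈ -3377.5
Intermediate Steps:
V(l) = -⅓ - l/6 (V(l) = (-2 - l)/6 = -⅓ - l/6)
G(I) = -7/(6*I) (G(I) = (-⅓ - ⅙*5)/I = (-⅓ - ⅚)/I = -7/(6*I))
R = 199/48 (R = 4 - (-7)/(6*8) = 4 - 1*(-7/48) = 4 + 7/48 = 199/48 ≈ 4.1458)
-120*(R + (6*2)*d(2)) = -120*(199/48 + (6*2)*2) = -120*(199/48 + 12*2) = -120*(199/48 + 24) = -120*1351/48 = -6755/2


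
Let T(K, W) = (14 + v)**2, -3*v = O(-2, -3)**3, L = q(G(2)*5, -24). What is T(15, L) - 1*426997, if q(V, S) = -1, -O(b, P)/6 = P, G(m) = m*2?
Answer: 3297903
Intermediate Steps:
G(m) = 2*m
O(b, P) = -6*P
L = -1
v = -1944 (v = -(-6*(-3))**3/3 = -1/3*18**3 = -1/3*5832 = -1944)
T(K, W) = 3724900 (T(K, W) = (14 - 1944)**2 = (-1930)**2 = 3724900)
T(15, L) - 1*426997 = 3724900 - 1*426997 = 3724900 - 426997 = 3297903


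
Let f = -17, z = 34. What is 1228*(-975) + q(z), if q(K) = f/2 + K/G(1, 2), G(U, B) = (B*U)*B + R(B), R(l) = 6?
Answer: -11973051/10 ≈ -1.1973e+6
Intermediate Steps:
G(U, B) = 6 + U*B² (G(U, B) = (B*U)*B + 6 = U*B² + 6 = 6 + U*B²)
q(K) = -17/2 + K/10 (q(K) = -17/2 + K/(6 + 1*2²) = -17*½ + K/(6 + 1*4) = -17/2 + K/(6 + 4) = -17/2 + K/10)
1228*(-975) + q(z) = 1228*(-975) + (-17/2 + (⅒)*34) = -1197300 + (-17/2 + 17/5) = -1197300 - 51/10 = -11973051/10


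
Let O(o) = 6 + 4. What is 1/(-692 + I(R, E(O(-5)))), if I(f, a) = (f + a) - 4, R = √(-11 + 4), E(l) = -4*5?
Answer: -716/512663 - I*√7/512663 ≈ -0.0013966 - 5.1608e-6*I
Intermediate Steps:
O(o) = 10
E(l) = -20
R = I*√7 (R = √(-7) = I*√7 ≈ 2.6458*I)
I(f, a) = -4 + a + f (I(f, a) = (a + f) - 4 = -4 + a + f)
1/(-692 + I(R, E(O(-5)))) = 1/(-692 + (-4 - 20 + I*√7)) = 1/(-692 + (-24 + I*√7)) = 1/(-716 + I*√7)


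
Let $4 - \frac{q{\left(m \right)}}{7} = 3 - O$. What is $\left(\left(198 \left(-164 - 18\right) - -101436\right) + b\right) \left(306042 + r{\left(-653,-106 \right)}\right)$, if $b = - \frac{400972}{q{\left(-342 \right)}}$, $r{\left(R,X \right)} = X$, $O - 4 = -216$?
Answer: $\frac{29674804438592}{1477} \approx 2.0091 \cdot 10^{10}$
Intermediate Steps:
$O = -212$ ($O = 4 - 216 = -212$)
$q{\left(m \right)} = -1477$ ($q{\left(m \right)} = 28 - 7 \left(3 - -212\right) = 28 - 7 \left(3 + 212\right) = 28 - 1505 = -1477$)
$b = \frac{400972}{1477}$ ($b = - \frac{400972}{-1477} = \left(-400972\right) \left(- \frac{1}{1477}\right) = \frac{400972}{1477} \approx 271.48$)
$\left(\left(198 \left(-164 - 18\right) - -101436\right) + b\right) \left(306042 + r{\left(-653,-106 \right)}\right) = \left(\left(198 \left(-164 - 18\right) - -101436\right) + \frac{400972}{1477}\right) \left(306042 - 106\right) = \left(\left(198 \left(-182\right) + 101436\right) + \frac{400972}{1477}\right) 305936 = \left(\left(-36036 + 101436\right) + \frac{400972}{1477}\right) 305936 = \left(65400 + \frac{400972}{1477}\right) 305936 = \frac{96996772}{1477} \cdot 305936 = \frac{29674804438592}{1477}$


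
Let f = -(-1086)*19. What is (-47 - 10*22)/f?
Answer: -89/6878 ≈ -0.012940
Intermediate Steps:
f = 20634 (f = -1*(-20634) = 20634)
(-47 - 10*22)/f = (-47 - 10*22)/20634 = (-47 - 220)*(1/20634) = -267*1/20634 = -89/6878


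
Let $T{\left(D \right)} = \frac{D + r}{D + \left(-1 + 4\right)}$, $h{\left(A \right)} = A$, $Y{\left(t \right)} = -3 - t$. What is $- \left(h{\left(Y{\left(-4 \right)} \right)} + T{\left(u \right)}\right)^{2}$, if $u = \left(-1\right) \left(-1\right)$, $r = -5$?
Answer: $0$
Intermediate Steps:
$u = 1$
$T{\left(D \right)} = \frac{-5 + D}{3 + D}$ ($T{\left(D \right)} = \frac{D - 5}{D + \left(-1 + 4\right)} = \frac{-5 + D}{D + 3} = \frac{-5 + D}{3 + D}$)
$- \left(h{\left(Y{\left(-4 \right)} \right)} + T{\left(u \right)}\right)^{2} = - \left(\left(-3 - -4\right) + \frac{-5 + 1}{3 + 1}\right)^{2} = - \left(\left(-3 + 4\right) + \frac{1}{4} \left(-4\right)\right)^{2} = - \left(1 + \frac{1}{4} \left(-4\right)\right)^{2} = - \left(1 - 1\right)^{2} = - 0^{2} = \left(-1\right) 0 = 0$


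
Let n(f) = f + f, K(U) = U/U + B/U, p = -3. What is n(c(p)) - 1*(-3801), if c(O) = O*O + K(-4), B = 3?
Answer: 7639/2 ≈ 3819.5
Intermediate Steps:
K(U) = 1 + 3/U (K(U) = U/U + 3/U = 1 + 3/U)
c(O) = ¼ + O² (c(O) = O*O + (3 - 4)/(-4) = O² - ¼*(-1) = O² + ¼ = ¼ + O²)
n(f) = 2*f
n(c(p)) - 1*(-3801) = 2*(¼ + (-3)²) - 1*(-3801) = 2*(¼ + 9) + 3801 = 2*(37/4) + 3801 = 37/2 + 3801 = 7639/2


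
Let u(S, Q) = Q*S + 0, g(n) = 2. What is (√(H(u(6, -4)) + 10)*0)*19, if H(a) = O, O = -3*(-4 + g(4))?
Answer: 0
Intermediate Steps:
u(S, Q) = Q*S
O = 6 (O = -3*(-4 + 2) = -3*(-2) = 6)
H(a) = 6
(√(H(u(6, -4)) + 10)*0)*19 = (√(6 + 10)*0)*19 = (√16*0)*19 = (4*0)*19 = 0*19 = 0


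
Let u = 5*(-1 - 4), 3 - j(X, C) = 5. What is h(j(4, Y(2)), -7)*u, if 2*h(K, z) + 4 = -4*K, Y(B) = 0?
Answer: -50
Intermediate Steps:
j(X, C) = -2 (j(X, C) = 3 - 1*5 = 3 - 5 = -2)
h(K, z) = -2 - 2*K (h(K, z) = -2 + (-4*K)/2 = -2 - 2*K)
u = -25 (u = 5*(-5) = -25)
h(j(4, Y(2)), -7)*u = (-2 - 2*(-2))*(-25) = (-2 + 4)*(-25) = 2*(-25) = -50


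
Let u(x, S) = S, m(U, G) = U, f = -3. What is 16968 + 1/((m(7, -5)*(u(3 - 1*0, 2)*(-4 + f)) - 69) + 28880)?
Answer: 487202185/28713 ≈ 16968.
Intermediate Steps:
16968 + 1/((m(7, -5)*(u(3 - 1*0, 2)*(-4 + f)) - 69) + 28880) = 16968 + 1/((7*(2*(-4 - 3)) - 69) + 28880) = 16968 + 1/((7*(2*(-7)) - 69) + 28880) = 16968 + 1/((7*(-14) - 69) + 28880) = 16968 + 1/((-98 - 69) + 28880) = 16968 + 1/(-167 + 28880) = 16968 + 1/28713 = 487202185/28713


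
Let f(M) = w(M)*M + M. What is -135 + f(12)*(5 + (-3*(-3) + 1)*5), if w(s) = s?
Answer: 8445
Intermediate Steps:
f(M) = M + M**2 (f(M) = M*M + M = M**2 + M = M + M**2)
-135 + f(12)*(5 + (-3*(-3) + 1)*5) = -135 + (12*(1 + 12))*(5 + (-3*(-3) + 1)*5) = -135 + (12*13)*(5 + (9 + 1)*5) = -135 + 156*(5 + 10*5) = -135 + 156*(5 + 50) = -135 + 156*55 = -135 + 8580 = 8445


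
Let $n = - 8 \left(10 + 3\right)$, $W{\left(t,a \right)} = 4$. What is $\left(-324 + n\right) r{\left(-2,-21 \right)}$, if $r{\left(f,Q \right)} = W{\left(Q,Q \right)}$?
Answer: $-1712$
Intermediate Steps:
$r{\left(f,Q \right)} = 4$
$n = -104$ ($n = \left(-8\right) 13 = -104$)
$\left(-324 + n\right) r{\left(-2,-21 \right)} = \left(-324 - 104\right) 4 = \left(-428\right) 4 = -1712$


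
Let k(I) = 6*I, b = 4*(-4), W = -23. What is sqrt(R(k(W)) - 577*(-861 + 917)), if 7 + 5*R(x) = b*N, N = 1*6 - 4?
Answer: I*sqrt(807995)/5 ≈ 179.78*I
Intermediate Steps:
b = -16
N = 2 (N = 6 - 4 = 2)
R(x) = -39/5 (R(x) = -7/5 + (-16*2)/5 = -7/5 + (1/5)*(-32) = -7/5 - 32/5 = -39/5)
sqrt(R(k(W)) - 577*(-861 + 917)) = sqrt(-39/5 - 577*(-861 + 917)) = sqrt(-39/5 - 577*56) = sqrt(-39/5 - 32312) = sqrt(-161599/5) = I*sqrt(807995)/5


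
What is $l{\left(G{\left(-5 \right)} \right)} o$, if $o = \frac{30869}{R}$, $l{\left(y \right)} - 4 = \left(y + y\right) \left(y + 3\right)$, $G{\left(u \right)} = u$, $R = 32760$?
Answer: $\frac{30869}{1365} \approx 22.615$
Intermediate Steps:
$l{\left(y \right)} = 4 + 2 y \left(3 + y\right)$ ($l{\left(y \right)} = 4 + \left(y + y\right) \left(y + 3\right) = 4 + 2 y \left(3 + y\right)$)
$o = \frac{30869}{32760} \approx 0.94228$
$l{\left(G{\left(-5 \right)} \right)} o = \left(4 + 2 \left(-5\right)^{2} + 6 \left(-5\right)\right) \frac{30869}{32760} = \left(4 + 2 \cdot 25 - 30\right) \frac{30869}{32760} = \left(4 + 50 - 30\right) \frac{30869}{32760} = 24 \cdot \frac{30869}{32760} = \frac{30869}{1365}$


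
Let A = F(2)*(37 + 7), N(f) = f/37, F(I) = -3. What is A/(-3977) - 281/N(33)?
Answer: -41344513/131241 ≈ -315.03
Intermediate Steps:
N(f) = f/37 (N(f) = f*(1/37) = f/37)
A = -132 (A = -3*(37 + 7) = -3*44 = -132)
A/(-3977) - 281/N(33) = -132/(-3977) - 281/((1/37)*33) = -132*(-1/3977) - 281/33/37 = 132/3977 - 281*37/33 = 132/3977 - 10397/33 = -41344513/131241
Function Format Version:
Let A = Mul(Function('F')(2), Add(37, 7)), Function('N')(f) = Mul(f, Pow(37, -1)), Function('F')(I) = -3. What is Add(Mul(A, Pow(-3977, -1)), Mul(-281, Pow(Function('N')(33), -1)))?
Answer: Rational(-41344513, 131241) ≈ -315.03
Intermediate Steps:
Function('N')(f) = Mul(Rational(1, 37), f) (Function('N')(f) = Mul(f, Rational(1, 37)) = Mul(Rational(1, 37), f))
A = -132 (A = Mul(-3, Add(37, 7)) = Mul(-3, 44) = -132)
Add(Mul(A, Pow(-3977, -1)), Mul(-281, Pow(Function('N')(33), -1))) = Add(Mul(-132, Pow(-3977, -1)), Mul(-281, Pow(Mul(Rational(1, 37), 33), -1))) = Add(Mul(-132, Rational(-1, 3977)), Mul(-281, Pow(Rational(33, 37), -1))) = Add(Rational(132, 3977), Mul(-281, Rational(37, 33))) = Add(Rational(132, 3977), Rational(-10397, 33)) = Rational(-41344513, 131241)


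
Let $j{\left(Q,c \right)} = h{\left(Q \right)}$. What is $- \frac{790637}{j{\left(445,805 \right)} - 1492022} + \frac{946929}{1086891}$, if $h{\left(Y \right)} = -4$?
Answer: $\frac{757392975907}{540556543722} \approx 1.4011$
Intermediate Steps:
$j{\left(Q,c \right)} = -4$
$- \frac{790637}{j{\left(445,805 \right)} - 1492022} + \frac{946929}{1086891} = - \frac{790637}{-4 - 1492022} + \frac{946929}{1086891} = - \frac{790637}{-4 - 1492022} + 946929 \cdot \frac{1}{1086891} = - \frac{790637}{-1492026} + \frac{315643}{362297} = \left(-790637\right) \left(- \frac{1}{1492026}\right) + \frac{315643}{362297} = \frac{790637}{1492026} + \frac{315643}{362297} = \frac{757392975907}{540556543722}$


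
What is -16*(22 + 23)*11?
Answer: -7920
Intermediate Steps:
-16*(22 + 23)*11 = -720*11 = -16*495 = -7920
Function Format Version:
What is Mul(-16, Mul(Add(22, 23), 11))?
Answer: -7920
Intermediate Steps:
Mul(-16, Mul(Add(22, 23), 11)) = Mul(-16, Mul(45, 11)) = Mul(-16, 495) = -7920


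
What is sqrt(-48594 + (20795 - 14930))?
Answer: I*sqrt(42729) ≈ 206.71*I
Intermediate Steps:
sqrt(-48594 + (20795 - 14930)) = sqrt(-48594 + 5865) = sqrt(-42729) = I*sqrt(42729)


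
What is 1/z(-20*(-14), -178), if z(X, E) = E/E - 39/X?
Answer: 280/241 ≈ 1.1618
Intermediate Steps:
z(X, E) = 1 - 39/X
1/z(-20*(-14), -178) = 1/((-39 - 20*(-14))/((-20*(-14)))) = 1/((-39 + 280)/280) = 1/((1/280)*241) = 1/(241/280) = 280/241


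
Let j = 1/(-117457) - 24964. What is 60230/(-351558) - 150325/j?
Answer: 3015378105427840/515418577186671 ≈ 5.8503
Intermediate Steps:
j = -2932196549/117457 (j = -1/117457 - 24964 = -2932196549/117457 ≈ -24964.)
60230/(-351558) - 150325/j = 60230/(-351558) - 150325/(-2932196549/117457) = 60230*(-1/351558) - 150325*(-117457/2932196549) = -30115/175779 + 17656723525/2932196549 = 3015378105427840/515418577186671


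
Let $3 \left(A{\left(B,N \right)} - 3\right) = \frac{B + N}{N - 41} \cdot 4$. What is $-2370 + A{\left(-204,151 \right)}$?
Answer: $- \frac{390661}{165} \approx -2367.6$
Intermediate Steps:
$A{\left(B,N \right)} = 3 + \frac{4 \left(B + N\right)}{3 \left(-41 + N\right)}$ ($A{\left(B,N \right)} = 3 + \frac{\frac{B + N}{N - 41} \cdot 4}{3} = 3 + \frac{\frac{B + N}{-41 + N} 4}{3} = 3 + \frac{4 \frac{1}{-41 + N} \left(B + N\right)}{3} = 3 + \frac{4 \left(B + N\right)}{3 \left(-41 + N\right)}$)
$-2370 + A{\left(-204,151 \right)} = -2370 + \frac{-369 + 4 \left(-204\right) + 13 \cdot 151}{3 \left(-41 + 151\right)} = -2370 + \frac{-369 - 816 + 1963}{3 \cdot 110} = -2370 + \frac{1}{3} \cdot \frac{1}{110} \cdot 778 = -2370 + \frac{389}{165} = - \frac{390661}{165}$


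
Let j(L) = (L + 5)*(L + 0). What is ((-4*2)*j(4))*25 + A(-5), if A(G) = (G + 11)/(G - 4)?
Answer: -21602/3 ≈ -7200.7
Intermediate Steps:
A(G) = (11 + G)/(-4 + G)
j(L) = L*(5 + L) (j(L) = (5 + L)*L = L*(5 + L))
((-4*2)*j(4))*25 + A(-5) = ((-4*2)*(4*(5 + 4)))*25 + (11 - 5)/(-4 - 5) = -32*9*25 + 6/(-9) = -8*36*25 - ⅑*6 = -288*25 - ⅔ = -7200 - ⅔ = -21602/3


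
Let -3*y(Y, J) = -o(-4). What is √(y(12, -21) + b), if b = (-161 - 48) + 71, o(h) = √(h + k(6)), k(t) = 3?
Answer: √(-1242 + 3*I)/3 ≈ 0.014188 + 11.747*I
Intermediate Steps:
o(h) = √(3 + h) (o(h) = √(h + 3) = √(3 + h))
y(Y, J) = I/3 (y(Y, J) = -(-1)*√(3 - 4)/3 = -(-1)*√(-1)/3 = -(-1)*I/3 = I/3)
b = -138 (b = -209 + 71 = -138)
√(y(12, -21) + b) = √(I/3 - 138) = √(-138 + I/3)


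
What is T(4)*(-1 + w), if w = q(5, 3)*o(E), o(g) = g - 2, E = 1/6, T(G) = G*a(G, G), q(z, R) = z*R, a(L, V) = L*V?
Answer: -1824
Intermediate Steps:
q(z, R) = R*z
T(G) = G**3 (T(G) = G*(G*G) = G*G**2 = G**3)
E = 1/6 ≈ 0.16667
o(g) = -2 + g
w = -55/2 (w = (3*5)*(-2 + 1/6) = 15*(-11/6) = -55/2 ≈ -27.500)
T(4)*(-1 + w) = 4**3*(-1 - 55/2) = 64*(-57/2) = -1824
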